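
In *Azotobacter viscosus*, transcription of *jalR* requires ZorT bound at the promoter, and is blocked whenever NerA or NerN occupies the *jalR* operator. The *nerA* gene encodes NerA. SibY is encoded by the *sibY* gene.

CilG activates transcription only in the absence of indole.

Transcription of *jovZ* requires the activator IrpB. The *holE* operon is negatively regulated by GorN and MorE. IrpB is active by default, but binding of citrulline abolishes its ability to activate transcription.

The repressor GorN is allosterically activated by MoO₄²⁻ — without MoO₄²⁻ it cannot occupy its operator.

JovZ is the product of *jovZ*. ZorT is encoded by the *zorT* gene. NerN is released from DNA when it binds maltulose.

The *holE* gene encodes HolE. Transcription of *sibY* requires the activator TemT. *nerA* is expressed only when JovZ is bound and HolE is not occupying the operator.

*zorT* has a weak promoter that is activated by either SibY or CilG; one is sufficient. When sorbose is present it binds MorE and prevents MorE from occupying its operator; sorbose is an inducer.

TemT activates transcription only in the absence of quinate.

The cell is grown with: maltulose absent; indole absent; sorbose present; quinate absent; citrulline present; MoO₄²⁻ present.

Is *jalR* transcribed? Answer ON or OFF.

OFF

MoO₄²⁻ is present, so GorN is active.
Sorbose is present, so MorE is inactive.
With repressor GorN bound, *holE* is not transcribed.
So HolE is not produced.
Citrulline is present, so IrpB is inactive.
Required activator IrpB is absent, so *jovZ* is not transcribed.
So JovZ is not produced.
Required activator JovZ is absent, so *nerA* is not transcribed.
So NerA is not produced.
Maltulose is absent, so NerN is active.
Quinate is absent, so TemT is active.
No repressor is bound and TemT is active, so *sibY* is transcribed.
So SibY is produced and active.
Indole is absent, so CilG is active.
Activator SibY is present, so *zorT* is transcribed.
So ZorT is produced and active.
With repressor NerN bound, *jalR* is not transcribed.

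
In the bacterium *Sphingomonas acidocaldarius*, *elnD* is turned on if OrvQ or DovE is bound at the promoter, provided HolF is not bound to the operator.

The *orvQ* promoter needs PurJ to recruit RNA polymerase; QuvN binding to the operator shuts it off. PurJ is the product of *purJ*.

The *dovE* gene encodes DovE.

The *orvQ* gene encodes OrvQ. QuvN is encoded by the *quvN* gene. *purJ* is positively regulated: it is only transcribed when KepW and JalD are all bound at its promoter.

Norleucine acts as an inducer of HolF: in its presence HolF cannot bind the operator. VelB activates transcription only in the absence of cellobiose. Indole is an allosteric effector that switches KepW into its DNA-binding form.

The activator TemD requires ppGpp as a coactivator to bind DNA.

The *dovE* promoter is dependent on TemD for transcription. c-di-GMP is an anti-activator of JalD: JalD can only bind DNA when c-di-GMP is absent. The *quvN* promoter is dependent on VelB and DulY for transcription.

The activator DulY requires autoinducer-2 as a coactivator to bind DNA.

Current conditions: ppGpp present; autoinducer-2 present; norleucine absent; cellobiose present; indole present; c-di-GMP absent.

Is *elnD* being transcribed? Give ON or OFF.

OFF

Norleucine is absent, so HolF is active.
Indole is present, so KepW is active.
c-di-GMP is absent, so JalD is active.
No repressor is bound and KepW and JalD are active, so *purJ* is transcribed.
So PurJ is produced and active.
Cellobiose is present, so VelB is inactive.
Autoinducer-2 is present, so DulY is active.
Required activator VelB is absent, so *quvN* is not transcribed.
So QuvN is not produced.
No repressor is bound and PurJ is active, so *orvQ* is transcribed.
So OrvQ is produced and active.
ppGpp is present, so TemD is active.
No repressor is bound and TemD is active, so *dovE* is transcribed.
So DovE is produced and active.
With repressor HolF bound, *elnD* is not transcribed.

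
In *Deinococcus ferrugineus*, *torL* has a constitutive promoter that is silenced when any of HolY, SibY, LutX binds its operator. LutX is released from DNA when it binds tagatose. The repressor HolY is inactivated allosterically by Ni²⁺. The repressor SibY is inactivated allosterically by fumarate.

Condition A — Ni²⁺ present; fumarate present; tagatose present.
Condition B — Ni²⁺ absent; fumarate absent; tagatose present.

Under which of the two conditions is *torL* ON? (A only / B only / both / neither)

A only

Condition A:
Ni²⁺ is present, so HolY is inactive.
Fumarate is present, so SibY is inactive.
Tagatose is present, so LutX is inactive.
With no repressor bound, *torL* is transcribed.
→ *torL* is ON in A.
Condition B:
Ni²⁺ is absent, so HolY is active.
Fumarate is absent, so SibY is active.
Tagatose is present, so LutX is inactive.
With repressor HolY bound, *torL* is not transcribed.
→ *torL* is OFF in B.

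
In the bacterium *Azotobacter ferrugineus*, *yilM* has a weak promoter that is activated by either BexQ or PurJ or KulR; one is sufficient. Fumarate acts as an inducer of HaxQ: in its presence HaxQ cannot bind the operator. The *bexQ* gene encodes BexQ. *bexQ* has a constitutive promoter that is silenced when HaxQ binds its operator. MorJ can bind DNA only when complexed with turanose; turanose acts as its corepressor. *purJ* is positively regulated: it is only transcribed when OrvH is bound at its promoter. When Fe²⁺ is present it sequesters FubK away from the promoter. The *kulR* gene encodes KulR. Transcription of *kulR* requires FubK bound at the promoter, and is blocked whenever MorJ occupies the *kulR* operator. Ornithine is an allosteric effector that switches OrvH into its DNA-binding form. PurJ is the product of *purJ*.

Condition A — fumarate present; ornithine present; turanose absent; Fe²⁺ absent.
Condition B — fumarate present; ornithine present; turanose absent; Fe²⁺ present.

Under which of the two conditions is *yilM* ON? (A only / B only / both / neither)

both

Condition A:
Fumarate is present, so HaxQ is inactive.
With no repressor bound, *bexQ* is transcribed.
So BexQ is produced and active.
Ornithine is present, so OrvH is active.
No repressor is bound and OrvH is active, so *purJ* is transcribed.
So PurJ is produced and active.
Turanose is absent, so MorJ is inactive.
Fe²⁺ is absent, so FubK is active.
No repressor is bound and FubK is active, so *kulR* is transcribed.
So KulR is produced and active.
Activator BexQ is present, so *yilM* is transcribed.
→ *yilM* is ON in A.
Condition B:
Fumarate is present, so HaxQ is inactive.
With no repressor bound, *bexQ* is transcribed.
So BexQ is produced and active.
Ornithine is present, so OrvH is active.
No repressor is bound and OrvH is active, so *purJ* is transcribed.
So PurJ is produced and active.
Turanose is absent, so MorJ is inactive.
Fe²⁺ is present, so FubK is inactive.
Required activator FubK is absent, so *kulR* is not transcribed.
So KulR is not produced.
Activator BexQ is present, so *yilM* is transcribed.
→ *yilM* is ON in B.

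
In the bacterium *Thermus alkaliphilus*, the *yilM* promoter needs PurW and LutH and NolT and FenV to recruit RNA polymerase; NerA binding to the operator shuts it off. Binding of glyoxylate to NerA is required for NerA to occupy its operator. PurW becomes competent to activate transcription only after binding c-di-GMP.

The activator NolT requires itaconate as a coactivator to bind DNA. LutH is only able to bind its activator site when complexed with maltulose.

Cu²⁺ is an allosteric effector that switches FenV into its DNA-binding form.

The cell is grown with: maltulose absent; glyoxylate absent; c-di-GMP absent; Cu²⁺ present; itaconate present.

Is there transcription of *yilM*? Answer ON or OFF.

OFF

c-di-GMP is absent, so PurW is inactive.
Maltulose is absent, so LutH is inactive.
Itaconate is present, so NolT is active.
Glyoxylate is absent, so NerA is inactive.
Cu²⁺ is present, so FenV is active.
Required activator PurW is absent, so *yilM* is not transcribed.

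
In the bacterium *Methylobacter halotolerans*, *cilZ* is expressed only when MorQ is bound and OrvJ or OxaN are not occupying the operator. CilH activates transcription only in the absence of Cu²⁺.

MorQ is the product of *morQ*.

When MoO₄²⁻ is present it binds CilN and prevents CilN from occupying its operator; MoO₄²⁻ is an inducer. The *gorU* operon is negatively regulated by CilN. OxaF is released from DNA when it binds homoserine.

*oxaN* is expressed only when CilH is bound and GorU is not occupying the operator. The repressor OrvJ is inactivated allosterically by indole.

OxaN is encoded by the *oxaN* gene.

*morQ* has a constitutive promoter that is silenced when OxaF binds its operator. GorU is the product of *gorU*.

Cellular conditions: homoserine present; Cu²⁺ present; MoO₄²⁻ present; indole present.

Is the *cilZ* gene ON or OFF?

Homoserine is present, so OxaF is inactive.
With no repressor bound, *morQ* is transcribed.
So MorQ is produced and active.
Indole is present, so OrvJ is inactive.
MoO₄²⁻ is present, so CilN is inactive.
With no repressor bound, *gorU* is transcribed.
So GorU is produced and active.
Cu²⁺ is present, so CilH is inactive.
With repressor GorU bound, *oxaN* is not transcribed.
So OxaN is not produced.
No repressor is bound and MorQ is active, so *cilZ* is transcribed.

ON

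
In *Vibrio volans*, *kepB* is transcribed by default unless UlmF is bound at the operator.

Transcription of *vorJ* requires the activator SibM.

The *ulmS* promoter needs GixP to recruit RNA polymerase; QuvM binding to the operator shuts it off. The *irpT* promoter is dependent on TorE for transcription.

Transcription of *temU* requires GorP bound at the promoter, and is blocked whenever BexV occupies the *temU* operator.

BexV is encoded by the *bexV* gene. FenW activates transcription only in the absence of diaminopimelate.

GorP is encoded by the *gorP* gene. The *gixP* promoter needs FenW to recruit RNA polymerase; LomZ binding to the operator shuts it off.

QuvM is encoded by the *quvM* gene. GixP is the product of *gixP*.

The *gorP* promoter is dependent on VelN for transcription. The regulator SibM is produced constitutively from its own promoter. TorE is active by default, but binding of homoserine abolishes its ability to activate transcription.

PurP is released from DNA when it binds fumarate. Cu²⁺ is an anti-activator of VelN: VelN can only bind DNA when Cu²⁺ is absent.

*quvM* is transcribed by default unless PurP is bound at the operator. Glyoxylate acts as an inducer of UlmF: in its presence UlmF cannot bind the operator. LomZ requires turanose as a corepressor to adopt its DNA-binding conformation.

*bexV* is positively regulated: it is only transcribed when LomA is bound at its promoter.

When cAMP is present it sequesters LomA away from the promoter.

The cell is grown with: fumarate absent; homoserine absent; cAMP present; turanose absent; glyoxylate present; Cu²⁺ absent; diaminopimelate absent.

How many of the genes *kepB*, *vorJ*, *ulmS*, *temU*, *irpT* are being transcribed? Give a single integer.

5

Glyoxylate is present, so UlmF is inactive.
With no repressor bound, *kepB* is transcribed.
→ *kepB* is ON.
SibM is produced constitutively and is active.
No repressor is bound and SibM is active, so *vorJ* is transcribed.
→ *vorJ* is ON.
Fumarate is absent, so PurP is active.
With repressor PurP bound, *quvM* is not transcribed.
So QuvM is not produced.
Diaminopimelate is absent, so FenW is active.
Turanose is absent, so LomZ is inactive.
No repressor is bound and FenW is active, so *gixP* is transcribed.
So GixP is produced and active.
No repressor is bound and GixP is active, so *ulmS* is transcribed.
→ *ulmS* is ON.
cAMP is present, so LomA is inactive.
Required activator LomA is absent, so *bexV* is not transcribed.
So BexV is not produced.
Cu²⁺ is absent, so VelN is active.
No repressor is bound and VelN is active, so *gorP* is transcribed.
So GorP is produced and active.
No repressor is bound and GorP is active, so *temU* is transcribed.
→ *temU* is ON.
Homoserine is absent, so TorE is active.
No repressor is bound and TorE is active, so *irpT* is transcribed.
→ *irpT* is ON.
5 of the 5 genes are transcribed.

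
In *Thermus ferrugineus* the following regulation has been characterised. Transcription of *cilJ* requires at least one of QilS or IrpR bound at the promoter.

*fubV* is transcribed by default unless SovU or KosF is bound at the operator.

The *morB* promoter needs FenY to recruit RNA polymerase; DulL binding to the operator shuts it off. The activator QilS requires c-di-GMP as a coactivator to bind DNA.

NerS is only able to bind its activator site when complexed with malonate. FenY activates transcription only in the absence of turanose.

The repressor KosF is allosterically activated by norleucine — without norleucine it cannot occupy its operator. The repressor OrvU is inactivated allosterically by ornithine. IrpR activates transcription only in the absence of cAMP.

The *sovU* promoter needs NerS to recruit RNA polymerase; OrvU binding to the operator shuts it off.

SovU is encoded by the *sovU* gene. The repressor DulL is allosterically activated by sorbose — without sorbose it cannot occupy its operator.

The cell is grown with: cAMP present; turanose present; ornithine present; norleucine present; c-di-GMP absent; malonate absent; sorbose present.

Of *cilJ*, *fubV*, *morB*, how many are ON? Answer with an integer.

c-di-GMP is absent, so QilS is inactive.
cAMP is present, so IrpR is inactive.
No activator is available at the *cilJ* promoter, so *cilJ* is not transcribed.
→ *cilJ* is OFF.
Malonate is absent, so NerS is inactive.
Ornithine is present, so OrvU is inactive.
Required activator NerS is absent, so *sovU* is not transcribed.
So SovU is not produced.
Norleucine is present, so KosF is active.
With repressor KosF bound, *fubV* is not transcribed.
→ *fubV* is OFF.
Turanose is present, so FenY is inactive.
Sorbose is present, so DulL is active.
With repressor DulL bound, *morB* is not transcribed.
→ *morB* is OFF.
0 of the 3 genes are transcribed.

0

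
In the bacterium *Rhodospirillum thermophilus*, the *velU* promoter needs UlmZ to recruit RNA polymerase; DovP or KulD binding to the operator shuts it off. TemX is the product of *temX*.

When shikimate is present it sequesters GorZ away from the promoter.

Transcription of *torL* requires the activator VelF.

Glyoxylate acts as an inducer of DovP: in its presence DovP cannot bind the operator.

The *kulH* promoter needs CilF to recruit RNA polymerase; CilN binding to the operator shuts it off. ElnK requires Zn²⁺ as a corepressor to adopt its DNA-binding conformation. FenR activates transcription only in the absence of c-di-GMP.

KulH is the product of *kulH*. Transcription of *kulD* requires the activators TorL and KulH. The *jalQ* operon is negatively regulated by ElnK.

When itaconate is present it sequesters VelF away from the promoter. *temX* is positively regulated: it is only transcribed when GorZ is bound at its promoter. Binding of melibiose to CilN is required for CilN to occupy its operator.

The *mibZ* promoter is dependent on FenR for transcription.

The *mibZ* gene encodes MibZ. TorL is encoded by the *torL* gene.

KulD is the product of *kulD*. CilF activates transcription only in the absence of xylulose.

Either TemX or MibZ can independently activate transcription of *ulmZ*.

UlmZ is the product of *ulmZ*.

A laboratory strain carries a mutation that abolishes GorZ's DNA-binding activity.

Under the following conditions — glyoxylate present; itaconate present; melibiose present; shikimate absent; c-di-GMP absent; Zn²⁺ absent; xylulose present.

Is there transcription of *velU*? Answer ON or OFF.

Glyoxylate is present, so DovP is inactive.
Itaconate is present, so VelF is inactive.
Required activator VelF is absent, so *torL* is not transcribed.
So TorL is not produced.
Xylulose is present, so CilF is inactive.
Melibiose is present, so CilN is active.
With repressor CilN bound, *kulH* is not transcribed.
So KulH is not produced.
Required activator TorL is absent, so *kulD* is not transcribed.
So KulD is not produced.
GorZ is non-functional in this strain, so it has no effect.
Required activator GorZ is absent, so *temX* is not transcribed.
So TemX is not produced.
c-di-GMP is absent, so FenR is active.
No repressor is bound and FenR is active, so *mibZ* is transcribed.
So MibZ is produced and active.
Activator MibZ is present, so *ulmZ* is transcribed.
So UlmZ is produced and active.
No repressor is bound and UlmZ is active, so *velU* is transcribed.

ON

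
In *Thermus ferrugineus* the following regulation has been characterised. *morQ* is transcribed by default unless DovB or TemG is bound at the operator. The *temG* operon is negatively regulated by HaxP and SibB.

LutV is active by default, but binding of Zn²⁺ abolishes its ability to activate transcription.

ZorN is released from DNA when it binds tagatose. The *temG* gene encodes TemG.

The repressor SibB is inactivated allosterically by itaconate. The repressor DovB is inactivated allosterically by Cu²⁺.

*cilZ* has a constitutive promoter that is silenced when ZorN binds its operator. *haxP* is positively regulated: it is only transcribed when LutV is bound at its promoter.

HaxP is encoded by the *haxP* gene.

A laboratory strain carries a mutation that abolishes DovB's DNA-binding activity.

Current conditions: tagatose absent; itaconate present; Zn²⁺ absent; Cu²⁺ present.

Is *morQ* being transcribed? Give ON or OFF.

DovB is non-functional in this strain, so it has no effect.
Zn²⁺ is absent, so LutV is active.
No repressor is bound and LutV is active, so *haxP* is transcribed.
So HaxP is produced and active.
Itaconate is present, so SibB is inactive.
With repressor HaxP bound, *temG* is not transcribed.
So TemG is not produced.
With no repressor bound, *morQ* is transcribed.

ON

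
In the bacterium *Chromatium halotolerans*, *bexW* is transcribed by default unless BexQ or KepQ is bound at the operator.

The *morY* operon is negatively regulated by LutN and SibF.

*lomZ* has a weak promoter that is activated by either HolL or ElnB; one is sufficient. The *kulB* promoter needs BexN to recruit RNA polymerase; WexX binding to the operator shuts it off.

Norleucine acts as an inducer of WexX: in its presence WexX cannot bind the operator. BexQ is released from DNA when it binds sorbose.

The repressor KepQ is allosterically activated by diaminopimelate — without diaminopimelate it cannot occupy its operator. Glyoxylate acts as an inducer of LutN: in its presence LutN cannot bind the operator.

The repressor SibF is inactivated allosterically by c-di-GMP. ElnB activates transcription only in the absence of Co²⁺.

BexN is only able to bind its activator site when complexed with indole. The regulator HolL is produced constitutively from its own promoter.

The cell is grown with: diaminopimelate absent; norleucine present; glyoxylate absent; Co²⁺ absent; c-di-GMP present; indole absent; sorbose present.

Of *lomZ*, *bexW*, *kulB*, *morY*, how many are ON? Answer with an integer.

HolL is produced constitutively and is active.
Co²⁺ is absent, so ElnB is active.
Activator HolL is present, so *lomZ* is transcribed.
→ *lomZ* is ON.
Sorbose is present, so BexQ is inactive.
Diaminopimelate is absent, so KepQ is inactive.
With no repressor bound, *bexW* is transcribed.
→ *bexW* is ON.
Indole is absent, so BexN is inactive.
Norleucine is present, so WexX is inactive.
Required activator BexN is absent, so *kulB* is not transcribed.
→ *kulB* is OFF.
Glyoxylate is absent, so LutN is active.
c-di-GMP is present, so SibF is inactive.
With repressor LutN bound, *morY* is not transcribed.
→ *morY* is OFF.
2 of the 4 genes are transcribed.

2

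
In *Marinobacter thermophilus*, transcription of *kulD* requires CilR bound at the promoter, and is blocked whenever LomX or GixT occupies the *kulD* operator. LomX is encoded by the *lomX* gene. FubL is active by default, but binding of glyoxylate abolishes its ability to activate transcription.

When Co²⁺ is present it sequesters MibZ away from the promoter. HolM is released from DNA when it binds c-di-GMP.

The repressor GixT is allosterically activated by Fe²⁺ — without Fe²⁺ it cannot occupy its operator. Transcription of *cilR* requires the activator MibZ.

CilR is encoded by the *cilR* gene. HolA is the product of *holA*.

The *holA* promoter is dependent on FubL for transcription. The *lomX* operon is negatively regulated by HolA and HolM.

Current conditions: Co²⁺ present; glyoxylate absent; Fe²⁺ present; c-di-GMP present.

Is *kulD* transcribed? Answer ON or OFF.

OFF

Co²⁺ is present, so MibZ is inactive.
Required activator MibZ is absent, so *cilR* is not transcribed.
So CilR is not produced.
Glyoxylate is absent, so FubL is active.
No repressor is bound and FubL is active, so *holA* is transcribed.
So HolA is produced and active.
c-di-GMP is present, so HolM is inactive.
With repressor HolA bound, *lomX* is not transcribed.
So LomX is not produced.
Fe²⁺ is present, so GixT is active.
With repressor GixT bound, *kulD* is not transcribed.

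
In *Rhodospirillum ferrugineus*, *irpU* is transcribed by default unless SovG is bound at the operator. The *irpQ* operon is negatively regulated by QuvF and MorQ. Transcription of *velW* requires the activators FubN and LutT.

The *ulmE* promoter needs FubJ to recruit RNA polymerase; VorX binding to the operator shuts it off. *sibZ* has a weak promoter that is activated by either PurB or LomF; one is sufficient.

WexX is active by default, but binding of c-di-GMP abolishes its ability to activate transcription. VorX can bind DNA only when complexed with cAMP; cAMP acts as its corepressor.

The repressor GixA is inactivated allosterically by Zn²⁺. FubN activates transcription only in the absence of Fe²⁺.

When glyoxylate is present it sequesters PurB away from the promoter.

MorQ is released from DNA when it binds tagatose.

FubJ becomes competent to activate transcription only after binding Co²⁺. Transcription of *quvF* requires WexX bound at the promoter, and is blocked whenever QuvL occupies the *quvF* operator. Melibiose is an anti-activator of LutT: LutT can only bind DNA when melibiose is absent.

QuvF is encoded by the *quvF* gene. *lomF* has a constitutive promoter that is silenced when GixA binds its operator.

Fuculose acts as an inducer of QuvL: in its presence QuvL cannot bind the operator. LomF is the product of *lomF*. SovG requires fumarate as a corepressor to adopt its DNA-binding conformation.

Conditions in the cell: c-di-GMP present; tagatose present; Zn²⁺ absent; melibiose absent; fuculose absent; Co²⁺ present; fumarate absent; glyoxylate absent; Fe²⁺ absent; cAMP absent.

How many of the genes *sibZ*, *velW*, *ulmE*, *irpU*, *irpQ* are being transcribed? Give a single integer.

Glyoxylate is absent, so PurB is active.
Zn²⁺ is absent, so GixA is active.
With repressor GixA bound, *lomF* is not transcribed.
So LomF is not produced.
Activator PurB is present, so *sibZ* is transcribed.
→ *sibZ* is ON.
Fe²⁺ is absent, so FubN is active.
Melibiose is absent, so LutT is active.
No repressor is bound and FubN and LutT are active, so *velW* is transcribed.
→ *velW* is ON.
Co²⁺ is present, so FubJ is active.
cAMP is absent, so VorX is inactive.
No repressor is bound and FubJ is active, so *ulmE* is transcribed.
→ *ulmE* is ON.
Fumarate is absent, so SovG is inactive.
With no repressor bound, *irpU* is transcribed.
→ *irpU* is ON.
Fuculose is absent, so QuvL is active.
c-di-GMP is present, so WexX is inactive.
With repressor QuvL bound, *quvF* is not transcribed.
So QuvF is not produced.
Tagatose is present, so MorQ is inactive.
With no repressor bound, *irpQ* is transcribed.
→ *irpQ* is ON.
5 of the 5 genes are transcribed.

5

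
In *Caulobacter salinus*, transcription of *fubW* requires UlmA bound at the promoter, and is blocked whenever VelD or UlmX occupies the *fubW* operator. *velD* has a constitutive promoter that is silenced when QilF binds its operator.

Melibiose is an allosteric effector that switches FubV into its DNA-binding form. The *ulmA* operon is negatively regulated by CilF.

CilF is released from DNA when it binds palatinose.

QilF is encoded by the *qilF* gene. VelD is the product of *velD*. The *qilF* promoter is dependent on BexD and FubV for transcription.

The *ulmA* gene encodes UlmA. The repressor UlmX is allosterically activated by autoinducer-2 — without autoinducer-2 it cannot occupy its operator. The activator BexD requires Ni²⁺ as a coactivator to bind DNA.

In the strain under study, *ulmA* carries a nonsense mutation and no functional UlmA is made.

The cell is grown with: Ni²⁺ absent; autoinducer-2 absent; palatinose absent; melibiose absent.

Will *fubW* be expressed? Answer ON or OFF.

Ni²⁺ is absent, so BexD is inactive.
Melibiose is absent, so FubV is inactive.
Required activator BexD is absent, so *qilF* is not transcribed.
So QilF is not produced.
With no repressor bound, *velD* is transcribed.
So VelD is produced and active.
Autoinducer-2 is absent, so UlmX is inactive.
UlmA is non-functional in this strain, so it has no effect.
With repressor VelD bound, *fubW* is not transcribed.

OFF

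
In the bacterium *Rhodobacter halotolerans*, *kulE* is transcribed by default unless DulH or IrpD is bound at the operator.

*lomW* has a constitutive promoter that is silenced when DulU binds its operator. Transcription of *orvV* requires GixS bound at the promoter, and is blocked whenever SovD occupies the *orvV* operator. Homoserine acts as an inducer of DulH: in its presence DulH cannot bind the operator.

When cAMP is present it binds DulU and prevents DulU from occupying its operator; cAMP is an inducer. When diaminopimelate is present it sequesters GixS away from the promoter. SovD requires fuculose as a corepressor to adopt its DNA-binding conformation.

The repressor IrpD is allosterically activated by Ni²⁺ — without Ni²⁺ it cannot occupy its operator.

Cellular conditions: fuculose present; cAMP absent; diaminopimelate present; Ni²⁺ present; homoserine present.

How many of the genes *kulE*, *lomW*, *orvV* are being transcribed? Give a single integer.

0

Homoserine is present, so DulH is inactive.
Ni²⁺ is present, so IrpD is active.
With repressor IrpD bound, *kulE* is not transcribed.
→ *kulE* is OFF.
cAMP is absent, so DulU is active.
With repressor DulU bound, *lomW* is not transcribed.
→ *lomW* is OFF.
Fuculose is present, so SovD is active.
Diaminopimelate is present, so GixS is inactive.
With repressor SovD bound, *orvV* is not transcribed.
→ *orvV* is OFF.
0 of the 3 genes are transcribed.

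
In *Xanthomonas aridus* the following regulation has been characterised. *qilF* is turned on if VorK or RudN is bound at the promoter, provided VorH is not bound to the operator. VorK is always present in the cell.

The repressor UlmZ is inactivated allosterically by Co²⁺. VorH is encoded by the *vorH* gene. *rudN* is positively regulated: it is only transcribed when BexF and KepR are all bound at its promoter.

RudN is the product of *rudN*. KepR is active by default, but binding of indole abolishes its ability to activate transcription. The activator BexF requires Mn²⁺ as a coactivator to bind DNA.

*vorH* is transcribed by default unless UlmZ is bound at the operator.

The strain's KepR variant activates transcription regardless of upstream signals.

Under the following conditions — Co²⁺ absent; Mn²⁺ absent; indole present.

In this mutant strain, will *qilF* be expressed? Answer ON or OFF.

ON

VorK is produced constitutively and is active.
Mn²⁺ is absent, so BexF is inactive.
KepR is constitutively active in this strain.
Required activator BexF is absent, so *rudN* is not transcribed.
So RudN is not produced.
Co²⁺ is absent, so UlmZ is active.
With repressor UlmZ bound, *vorH* is not transcribed.
So VorH is not produced.
Activator VorK is present, so *qilF* is transcribed.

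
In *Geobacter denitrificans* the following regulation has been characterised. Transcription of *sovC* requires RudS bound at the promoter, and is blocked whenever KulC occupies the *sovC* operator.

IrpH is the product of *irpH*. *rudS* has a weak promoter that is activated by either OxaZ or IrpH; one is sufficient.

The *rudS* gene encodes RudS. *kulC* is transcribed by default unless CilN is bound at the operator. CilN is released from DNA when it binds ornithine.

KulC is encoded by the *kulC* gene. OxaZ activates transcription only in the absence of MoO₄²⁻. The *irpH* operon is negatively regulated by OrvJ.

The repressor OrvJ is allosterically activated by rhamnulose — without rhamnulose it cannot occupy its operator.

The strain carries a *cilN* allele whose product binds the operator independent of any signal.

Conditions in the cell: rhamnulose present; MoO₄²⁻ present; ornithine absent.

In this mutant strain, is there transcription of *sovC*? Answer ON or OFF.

CilN is constitutively active in this strain.
With repressor CilN bound, *kulC* is not transcribed.
So KulC is not produced.
MoO₄²⁻ is present, so OxaZ is inactive.
Rhamnulose is present, so OrvJ is active.
With repressor OrvJ bound, *irpH* is not transcribed.
So IrpH is not produced.
No activator is available at the *rudS* promoter, so *rudS* is not transcribed.
So RudS is not produced.
Required activator RudS is absent, so *sovC* is not transcribed.

OFF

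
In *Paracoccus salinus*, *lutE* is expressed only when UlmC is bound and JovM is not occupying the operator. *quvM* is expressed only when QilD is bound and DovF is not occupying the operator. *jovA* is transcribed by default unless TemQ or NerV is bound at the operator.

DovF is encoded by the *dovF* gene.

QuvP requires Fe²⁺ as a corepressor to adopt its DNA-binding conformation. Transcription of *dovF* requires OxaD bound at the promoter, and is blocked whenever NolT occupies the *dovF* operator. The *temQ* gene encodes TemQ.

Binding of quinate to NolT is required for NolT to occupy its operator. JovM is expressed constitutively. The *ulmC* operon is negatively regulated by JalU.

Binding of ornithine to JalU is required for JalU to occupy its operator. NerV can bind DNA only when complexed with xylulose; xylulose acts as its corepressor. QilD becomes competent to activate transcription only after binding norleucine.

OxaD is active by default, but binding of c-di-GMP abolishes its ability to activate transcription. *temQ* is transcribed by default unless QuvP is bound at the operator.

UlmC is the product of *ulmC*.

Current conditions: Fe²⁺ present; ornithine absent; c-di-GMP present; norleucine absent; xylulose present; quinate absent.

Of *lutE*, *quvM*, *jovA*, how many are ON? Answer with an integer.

JovM is produced constitutively and is active.
Ornithine is absent, so JalU is inactive.
With no repressor bound, *ulmC* is transcribed.
So UlmC is produced and active.
With repressor JovM bound, *lutE* is not transcribed.
→ *lutE* is OFF.
c-di-GMP is present, so OxaD is inactive.
Quinate is absent, so NolT is inactive.
Required activator OxaD is absent, so *dovF* is not transcribed.
So DovF is not produced.
Norleucine is absent, so QilD is inactive.
Required activator QilD is absent, so *quvM* is not transcribed.
→ *quvM* is OFF.
Fe²⁺ is present, so QuvP is active.
With repressor QuvP bound, *temQ* is not transcribed.
So TemQ is not produced.
Xylulose is present, so NerV is active.
With repressor NerV bound, *jovA* is not transcribed.
→ *jovA* is OFF.
0 of the 3 genes are transcribed.

0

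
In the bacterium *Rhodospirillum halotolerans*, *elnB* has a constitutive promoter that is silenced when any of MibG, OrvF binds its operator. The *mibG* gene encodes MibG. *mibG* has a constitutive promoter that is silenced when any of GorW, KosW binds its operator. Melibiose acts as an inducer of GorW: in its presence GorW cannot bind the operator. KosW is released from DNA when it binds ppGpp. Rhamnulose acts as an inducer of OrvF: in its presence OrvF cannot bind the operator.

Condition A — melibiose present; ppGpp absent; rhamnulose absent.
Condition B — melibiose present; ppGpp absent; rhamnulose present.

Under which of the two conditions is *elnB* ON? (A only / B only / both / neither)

B only

Condition A:
Melibiose is present, so GorW is inactive.
ppGpp is absent, so KosW is active.
With repressor KosW bound, *mibG* is not transcribed.
So MibG is not produced.
Rhamnulose is absent, so OrvF is active.
With repressor OrvF bound, *elnB* is not transcribed.
→ *elnB* is OFF in A.
Condition B:
Melibiose is present, so GorW is inactive.
ppGpp is absent, so KosW is active.
With repressor KosW bound, *mibG* is not transcribed.
So MibG is not produced.
Rhamnulose is present, so OrvF is inactive.
With no repressor bound, *elnB* is transcribed.
→ *elnB* is ON in B.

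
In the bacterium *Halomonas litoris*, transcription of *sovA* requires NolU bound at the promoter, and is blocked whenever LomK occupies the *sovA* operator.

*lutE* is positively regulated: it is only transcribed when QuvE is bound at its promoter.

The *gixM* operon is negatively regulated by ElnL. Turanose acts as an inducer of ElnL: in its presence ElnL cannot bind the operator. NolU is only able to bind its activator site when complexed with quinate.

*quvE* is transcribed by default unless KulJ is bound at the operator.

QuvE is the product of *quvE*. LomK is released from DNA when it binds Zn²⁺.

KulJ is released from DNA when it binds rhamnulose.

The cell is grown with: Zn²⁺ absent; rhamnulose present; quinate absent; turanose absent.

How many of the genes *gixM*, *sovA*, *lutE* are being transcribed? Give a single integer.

Turanose is absent, so ElnL is active.
With repressor ElnL bound, *gixM* is not transcribed.
→ *gixM* is OFF.
Zn²⁺ is absent, so LomK is active.
Quinate is absent, so NolU is inactive.
With repressor LomK bound, *sovA* is not transcribed.
→ *sovA* is OFF.
Rhamnulose is present, so KulJ is inactive.
With no repressor bound, *quvE* is transcribed.
So QuvE is produced and active.
No repressor is bound and QuvE is active, so *lutE* is transcribed.
→ *lutE* is ON.
1 of the 3 genes is transcribed.

1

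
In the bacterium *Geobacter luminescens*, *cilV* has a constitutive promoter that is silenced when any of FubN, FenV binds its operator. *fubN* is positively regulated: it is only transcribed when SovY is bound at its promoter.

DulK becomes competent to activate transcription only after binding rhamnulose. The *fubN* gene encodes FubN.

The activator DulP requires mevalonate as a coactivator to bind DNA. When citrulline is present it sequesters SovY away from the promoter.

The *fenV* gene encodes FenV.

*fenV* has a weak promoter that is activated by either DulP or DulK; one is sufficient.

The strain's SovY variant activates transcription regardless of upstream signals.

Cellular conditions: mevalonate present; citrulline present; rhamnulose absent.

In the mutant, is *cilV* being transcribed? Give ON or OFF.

SovY is constitutively active in this strain.
No repressor is bound and SovY is active, so *fubN* is transcribed.
So FubN is produced and active.
Mevalonate is present, so DulP is active.
Rhamnulose is absent, so DulK is inactive.
Activator DulP is present, so *fenV* is transcribed.
So FenV is produced and active.
With repressor FubN bound, *cilV* is not transcribed.

OFF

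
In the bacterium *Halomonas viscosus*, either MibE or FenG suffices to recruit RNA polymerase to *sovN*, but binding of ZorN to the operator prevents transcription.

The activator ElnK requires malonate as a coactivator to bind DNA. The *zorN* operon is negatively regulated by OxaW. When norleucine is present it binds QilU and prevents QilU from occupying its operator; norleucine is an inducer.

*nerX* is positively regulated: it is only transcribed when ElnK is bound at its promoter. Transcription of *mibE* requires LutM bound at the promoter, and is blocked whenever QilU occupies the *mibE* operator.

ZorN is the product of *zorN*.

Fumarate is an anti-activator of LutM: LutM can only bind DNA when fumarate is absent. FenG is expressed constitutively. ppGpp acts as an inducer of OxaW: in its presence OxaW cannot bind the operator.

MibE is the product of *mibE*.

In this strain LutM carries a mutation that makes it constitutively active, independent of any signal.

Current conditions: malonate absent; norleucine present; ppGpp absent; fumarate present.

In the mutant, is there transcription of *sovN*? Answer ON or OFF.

ON

Norleucine is present, so QilU is inactive.
LutM is constitutively active in this strain.
No repressor is bound and LutM is active, so *mibE* is transcribed.
So MibE is produced and active.
FenG is produced constitutively and is active.
ppGpp is absent, so OxaW is active.
With repressor OxaW bound, *zorN* is not transcribed.
So ZorN is not produced.
Activator MibE is present, so *sovN* is transcribed.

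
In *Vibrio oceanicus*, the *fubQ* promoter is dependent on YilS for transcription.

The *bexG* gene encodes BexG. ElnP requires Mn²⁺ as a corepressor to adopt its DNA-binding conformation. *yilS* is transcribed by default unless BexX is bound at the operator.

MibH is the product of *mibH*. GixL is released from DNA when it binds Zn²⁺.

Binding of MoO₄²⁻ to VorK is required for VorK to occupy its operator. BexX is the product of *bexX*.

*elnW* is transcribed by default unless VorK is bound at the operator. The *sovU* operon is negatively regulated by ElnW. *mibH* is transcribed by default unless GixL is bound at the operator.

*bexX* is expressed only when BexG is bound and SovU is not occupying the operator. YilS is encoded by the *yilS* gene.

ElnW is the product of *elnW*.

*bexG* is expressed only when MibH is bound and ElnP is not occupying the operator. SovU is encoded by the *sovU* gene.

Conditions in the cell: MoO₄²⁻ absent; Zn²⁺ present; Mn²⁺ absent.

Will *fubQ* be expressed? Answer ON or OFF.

OFF

MoO₄²⁻ is absent, so VorK is inactive.
With no repressor bound, *elnW* is transcribed.
So ElnW is produced and active.
With repressor ElnW bound, *sovU* is not transcribed.
So SovU is not produced.
Mn²⁺ is absent, so ElnP is inactive.
Zn²⁺ is present, so GixL is inactive.
With no repressor bound, *mibH* is transcribed.
So MibH is produced and active.
No repressor is bound and MibH is active, so *bexG* is transcribed.
So BexG is produced and active.
No repressor is bound and BexG is active, so *bexX* is transcribed.
So BexX is produced and active.
With repressor BexX bound, *yilS* is not transcribed.
So YilS is not produced.
Required activator YilS is absent, so *fubQ* is not transcribed.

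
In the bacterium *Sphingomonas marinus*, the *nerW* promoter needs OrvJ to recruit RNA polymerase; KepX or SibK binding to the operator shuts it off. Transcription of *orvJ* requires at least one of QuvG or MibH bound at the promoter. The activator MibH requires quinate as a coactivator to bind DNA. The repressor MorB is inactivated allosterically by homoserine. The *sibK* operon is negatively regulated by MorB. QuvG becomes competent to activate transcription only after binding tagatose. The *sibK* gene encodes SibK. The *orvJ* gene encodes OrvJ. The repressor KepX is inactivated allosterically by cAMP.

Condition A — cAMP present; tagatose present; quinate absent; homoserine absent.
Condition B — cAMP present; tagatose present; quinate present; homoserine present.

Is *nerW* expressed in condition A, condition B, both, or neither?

A only

Condition A:
cAMP is present, so KepX is inactive.
Tagatose is present, so QuvG is active.
Quinate is absent, so MibH is inactive.
Activator QuvG is present, so *orvJ* is transcribed.
So OrvJ is produced and active.
Homoserine is absent, so MorB is active.
With repressor MorB bound, *sibK* is not transcribed.
So SibK is not produced.
No repressor is bound and OrvJ is active, so *nerW* is transcribed.
→ *nerW* is ON in A.
Condition B:
cAMP is present, so KepX is inactive.
Tagatose is present, so QuvG is active.
Quinate is present, so MibH is active.
Activator QuvG is present, so *orvJ* is transcribed.
So OrvJ is produced and active.
Homoserine is present, so MorB is inactive.
With no repressor bound, *sibK* is transcribed.
So SibK is produced and active.
With repressor SibK bound, *nerW* is not transcribed.
→ *nerW* is OFF in B.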